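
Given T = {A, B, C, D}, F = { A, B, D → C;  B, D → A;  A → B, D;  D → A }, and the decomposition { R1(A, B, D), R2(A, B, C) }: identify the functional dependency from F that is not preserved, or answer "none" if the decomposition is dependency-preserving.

A, B, D → C: restricted closure across fragments reaches C.
B, D → A lies within R1.
A → B, D lies within R1.
D → A lies within R1.
Every dependency is enforceable on the fragments, so the decomposition is dependency-preserving.

none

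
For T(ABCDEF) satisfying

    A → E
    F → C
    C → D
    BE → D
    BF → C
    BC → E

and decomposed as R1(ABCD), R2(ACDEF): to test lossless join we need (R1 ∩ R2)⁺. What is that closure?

R1 ∩ R2 = {ACD}.
A → E applies, adding E
Closure: {ACDE}.

ACDE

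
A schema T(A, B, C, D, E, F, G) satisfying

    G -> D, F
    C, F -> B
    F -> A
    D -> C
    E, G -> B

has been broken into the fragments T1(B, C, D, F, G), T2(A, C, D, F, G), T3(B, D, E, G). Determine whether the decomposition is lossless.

Yes

Chase test. Columns are A, B, C, D, E, F, G; row i has aⱼ where attribute j ∈ Ti, else bᵢⱼ.
Initial tableau (one row per fragment):
  row 1: b11 a2 a3 a4 b15 a6 a7
  row 2: a1 b22 a3 a4 b25 a6 a7
  row 3: b31 a2 b33 a4 a5 b36 a7
Rows 1 and 3 agree on G; apply G→D, F and equate their D, F entries.
Rows 1 and 2 agree on C, F; apply C, F→B and equate their B entries.
Rows 1 and 2 agree on F; apply F→A and equate their A entries.
Rows 1 and 3 agree on F; apply F→A and equate their A entries.
Rows 1 and 3 agree on D; apply D→C and equate their C entries.
Row 3 is now all distinguished symbols — the join is lossless.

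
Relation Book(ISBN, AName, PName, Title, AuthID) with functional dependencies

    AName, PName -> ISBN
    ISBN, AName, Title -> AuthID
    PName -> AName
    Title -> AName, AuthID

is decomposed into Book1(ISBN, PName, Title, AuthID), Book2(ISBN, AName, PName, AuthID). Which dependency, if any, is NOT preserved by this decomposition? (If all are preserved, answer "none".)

Title -> AName, AuthID

Check Title → AName, AuthID: no single fragment contains all of {AName, Title, AuthID}, and the restricted closure of {Title} across the fragments never reaches {AName, AuthID}.
AName, PName → ISBN is preserved.
ISBN, AName, Title → AuthID is preserved.
PName → AName is preserved.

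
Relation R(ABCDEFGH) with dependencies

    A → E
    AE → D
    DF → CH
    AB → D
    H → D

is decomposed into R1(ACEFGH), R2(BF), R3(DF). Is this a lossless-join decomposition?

No

Chase test. Columns are ABCDEFGH; row i has aⱼ where attribute j ∈ Ri, else bᵢⱼ.
Initial tableau (one row per fragment):
  row 1: a1 b12 a3 b14 a5 a6 a7 a8
  row 2: b21 a2 b23 b24 b25 a6 b27 b28
  row 3: b31 b32 b33 a4 b35 a6 b37 b38
No row becomes fully distinguished — the join is lossy.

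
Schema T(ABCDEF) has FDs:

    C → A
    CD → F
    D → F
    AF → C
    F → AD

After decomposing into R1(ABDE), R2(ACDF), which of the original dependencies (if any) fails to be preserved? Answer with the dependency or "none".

none

C → A lies within R2.
CD → F lies within R2.
D → F lies within R2.
AF → C lies within R2.
F → AD lies within R2.
Every dependency is enforceable on the fragments, so the decomposition is dependency-preserving.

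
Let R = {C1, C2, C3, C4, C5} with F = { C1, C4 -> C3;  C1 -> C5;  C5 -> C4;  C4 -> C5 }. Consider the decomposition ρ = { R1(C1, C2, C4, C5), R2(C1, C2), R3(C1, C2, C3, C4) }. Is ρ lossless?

Yes

Chase test. Columns are C1, C2, C3, C4, C5; row i has aⱼ where attribute j ∈ Ri, else bᵢⱼ.
Initial tableau (one row per fragment):
  row 1: a1 a2 b13 a4 a5
  row 2: a1 a2 b23 b24 b25
  row 3: a1 a2 a3 a4 b35
Rows 1 and 3 agree on C1, C4; apply C1, C4→C3 and equate their C3 entries.
Rows 1 and 2 agree on C1; apply C1→C5 and equate their C5 entries.
Rows 1 and 3 agree on C1; apply C1→C5 and equate their C5 entries.
Rows 1 and 2 agree on C5; apply C5→C4 and equate their C4 entries.
Rows 1 and 2 agree on C1, C4; apply C1, C4→C3 and equate their C3 entries.
Row 1 is now all distinguished symbols — the join is lossless.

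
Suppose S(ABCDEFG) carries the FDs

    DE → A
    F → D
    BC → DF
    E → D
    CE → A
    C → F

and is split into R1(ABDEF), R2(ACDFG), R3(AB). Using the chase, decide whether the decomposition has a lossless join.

No

Chase test. Columns are ABCDEFG; row i has aⱼ where attribute j ∈ Ri, else bᵢⱼ.
Initial tableau (one row per fragment):
  row 1: a1 a2 b13 a4 a5 a6 b17
  row 2: a1 b22 a3 a4 b25 a6 a7
  row 3: a1 a2 b33 b34 b35 b36 b37
No row becomes fully distinguished — the join is lossy.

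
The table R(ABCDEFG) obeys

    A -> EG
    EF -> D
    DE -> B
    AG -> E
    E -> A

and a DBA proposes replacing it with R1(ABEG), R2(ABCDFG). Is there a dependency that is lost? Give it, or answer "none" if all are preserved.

none

A → EG lies within R1.
EF → D: restricted closure across fragments reaches D.
DE → B: restricted closure across fragments reaches B.
AG → E lies within R1.
E → A lies within R1.
Every dependency is enforceable on the fragments, so the decomposition is dependency-preserving.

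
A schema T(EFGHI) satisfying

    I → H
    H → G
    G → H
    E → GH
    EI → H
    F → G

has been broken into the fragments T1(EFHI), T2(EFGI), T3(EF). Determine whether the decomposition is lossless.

Yes

Chase test. Columns are EFGHI; row i has aⱼ where attribute j ∈ Ti, else bᵢⱼ.
Initial tableau (one row per fragment):
  row 1: a1 a2 b13 a4 a5
  row 2: a1 a2 a3 b24 a5
  row 3: a1 a2 b33 b34 b35
Rows 1 and 2 agree on I; apply I→H and equate their H entries.
Rows 1 and 2 agree on H; apply H→G and equate their G entries.
Rows 1 and 3 agree on E; apply E→GH and equate their GH entries.
Row 1 is now all distinguished symbols — the join is lossless.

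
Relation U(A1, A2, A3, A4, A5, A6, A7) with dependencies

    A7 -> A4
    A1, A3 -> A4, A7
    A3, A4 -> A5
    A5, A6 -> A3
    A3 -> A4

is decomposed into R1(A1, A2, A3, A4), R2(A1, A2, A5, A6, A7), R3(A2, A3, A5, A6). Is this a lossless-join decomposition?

Chase test. Columns are A1, A2, A3, A4, A5, A6, A7; row i has aⱼ where attribute j ∈ Ri, else bᵢⱼ.
Initial tableau (one row per fragment):
  row 1: a1 a2 a3 a4 b15 b16 b17
  row 2: a1 a2 b23 b24 a5 a6 a7
  row 3: b31 a2 a3 b34 a5 a6 b37
Rows 2 and 3 agree on A5, A6; apply A5, A6→A3 and equate their A3 entries.
Rows 1 and 2 agree on A3; apply A3→A4 and equate their A4 entries.
Rows 1 and 3 agree on A3; apply A3→A4 and equate their A4 entries.
Rows 1 and 2 agree on A1, A3; apply A1, A3→A4, A7 and equate their A4, A7 entries.
Rows 1 and 2 agree on A3, A4; apply A3, A4→A5 and equate their A5 entries.
Row 2 is now all distinguished symbols — the join is lossless.

Yes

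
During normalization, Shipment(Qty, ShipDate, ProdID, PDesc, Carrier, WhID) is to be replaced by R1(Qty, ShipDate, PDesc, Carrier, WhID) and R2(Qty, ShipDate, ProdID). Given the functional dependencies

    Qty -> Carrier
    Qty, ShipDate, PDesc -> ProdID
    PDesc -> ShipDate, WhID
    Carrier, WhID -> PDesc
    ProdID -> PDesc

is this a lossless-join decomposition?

No

Common attributes: R1 ∩ R2 = {Qty, ShipDate}.
Closure of {Qty, ShipDate}: Qty → Carrier applies, adding Carrier. So (Qty, ShipDate)⁺ = {Qty, ShipDate, Carrier}.
The closure contains neither all of R1 = {Qty, ShipDate, PDesc, Carrier, WhID} nor all of R2 = {Qty, ShipDate, ProdID}, so the common attributes are not a superkey of either fragment. The join is lossy.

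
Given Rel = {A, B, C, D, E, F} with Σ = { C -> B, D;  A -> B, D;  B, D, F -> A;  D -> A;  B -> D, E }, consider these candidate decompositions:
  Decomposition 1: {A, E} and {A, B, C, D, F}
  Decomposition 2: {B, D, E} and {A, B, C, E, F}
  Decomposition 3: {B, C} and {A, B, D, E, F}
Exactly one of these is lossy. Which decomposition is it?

Decomposition 3

Decomposition 1: common = {A}, closure = {A, B, D, E} → lossless.
Decomposition 2: common = {B, E}, closure = {A, B, D, E} → lossless.
Decomposition 3: common = {B}, closure = {A, B, D, E} → lossy.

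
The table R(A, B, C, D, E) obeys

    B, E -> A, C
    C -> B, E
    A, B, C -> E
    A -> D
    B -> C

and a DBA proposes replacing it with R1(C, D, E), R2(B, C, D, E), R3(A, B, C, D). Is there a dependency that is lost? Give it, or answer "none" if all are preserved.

none

B, E → A, C: restricted closure across fragments reaches A, C.
C → B, E lies within R2.
A, B, C → E: restricted closure across fragments reaches E.
A → D lies within R3.
B → C lies within R2.
Every dependency is enforceable on the fragments, so the decomposition is dependency-preserving.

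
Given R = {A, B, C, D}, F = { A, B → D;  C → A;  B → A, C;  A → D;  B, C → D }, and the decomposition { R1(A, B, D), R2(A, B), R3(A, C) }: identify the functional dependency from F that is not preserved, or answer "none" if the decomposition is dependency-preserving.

Check B → A, C: no single fragment contains all of {A, B, C}, and the restricted closure of {B} across the fragments never reaches {A, C}.
A, B → D is preserved.
C → A is preserved.
A → D is preserved.
B, C → D is preserved.

B → A, C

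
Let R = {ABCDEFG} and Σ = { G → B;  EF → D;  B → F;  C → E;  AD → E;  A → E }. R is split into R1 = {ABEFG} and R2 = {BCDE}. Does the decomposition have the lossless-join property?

Common attributes: R1 ∩ R2 = {BE}.
Closure of {BE}: B → F applies, adding F; EF → D applies, adding D. So (BE)⁺ = {BDEF}.
The closure contains neither all of R1 = {ABEFG} nor all of R2 = {BCDE}, so the common attributes are not a superkey of either fragment. The join is lossy.

No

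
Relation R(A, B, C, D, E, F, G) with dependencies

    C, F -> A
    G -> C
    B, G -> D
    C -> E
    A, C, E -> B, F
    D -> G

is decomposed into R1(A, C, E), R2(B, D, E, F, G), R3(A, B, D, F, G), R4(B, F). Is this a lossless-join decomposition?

Chase test. Columns are A, B, C, D, E, F, G; row i has aⱼ where attribute j ∈ Ri, else bᵢⱼ.
Initial tableau (one row per fragment):
  row 1: a1 b12 a3 b14 a5 b16 b17
  row 2: b21 a2 b23 a4 a5 a6 a7
  row 3: a1 a2 b33 a4 b35 a6 a7
  row 4: b41 a2 b43 b44 b45 a6 b47
Rows 2 and 3 agree on G; apply G→C and equate their C entries.
Rows 2 and 3 agree on C; apply C→E and equate their E entries.
Rows 2 and 3 agree on C, F; apply C, F→A and equate their A entries.
No row becomes fully distinguished — the join is lossy.

No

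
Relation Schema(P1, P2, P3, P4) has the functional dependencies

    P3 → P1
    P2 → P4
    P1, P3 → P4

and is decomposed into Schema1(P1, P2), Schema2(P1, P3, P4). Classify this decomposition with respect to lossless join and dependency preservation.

Lossless test: (P1)⁺ = {P1}, which is a superkey of neither fragment — lossy.
Dependency preservation: the restricted closure of {P2} across the fragments never reaches {P4}, so P2 → P4 cannot be enforced without a join — not preserved.

lossy and not dependency-preserving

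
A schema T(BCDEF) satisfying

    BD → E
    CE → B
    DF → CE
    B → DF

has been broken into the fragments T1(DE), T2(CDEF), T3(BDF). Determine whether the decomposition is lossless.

Chase test. Columns are BCDEF; row i has aⱼ where attribute j ∈ Ti, else bᵢⱼ.
Initial tableau (one row per fragment):
  row 1: b11 b12 a3 a4 b15
  row 2: b21 a2 a3 a4 a5
  row 3: a1 b32 a3 b34 a5
Rows 2 and 3 agree on DF; apply DF→CE and equate their CE entries.
Rows 2 and 3 agree on CE; apply CE→B and equate their B entries.
Row 2 is now all distinguished symbols — the join is lossless.

Yes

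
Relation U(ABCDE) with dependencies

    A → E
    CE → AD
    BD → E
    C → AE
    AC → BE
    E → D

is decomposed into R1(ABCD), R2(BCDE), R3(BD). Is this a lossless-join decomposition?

Yes

Chase test. Columns are ABCDE; row i has aⱼ where attribute j ∈ Ri, else bᵢⱼ.
Initial tableau (one row per fragment):
  row 1: a1 a2 a3 a4 b15
  row 2: b21 a2 a3 a4 a5
  row 3: b31 a2 b33 a4 b35
Rows 1 and 2 agree on BD; apply BD→E and equate their E entries.
Rows 1 and 3 agree on BD; apply BD→E and equate their E entries.
Rows 1 and 2 agree on C; apply C→AE and equate their AE entries.
Row 1 is now all distinguished symbols — the join is lossless.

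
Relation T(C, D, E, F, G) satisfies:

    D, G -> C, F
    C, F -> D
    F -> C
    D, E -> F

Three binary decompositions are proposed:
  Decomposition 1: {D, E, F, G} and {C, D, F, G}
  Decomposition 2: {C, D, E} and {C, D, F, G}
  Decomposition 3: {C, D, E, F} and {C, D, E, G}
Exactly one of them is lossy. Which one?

Decomposition 1: common = {D, F, G}, closure = {C, D, F, G} → lossless.
Decomposition 2: common = {C, D}, closure = {C, D} → lossy.
Decomposition 3: common = {C, D, E}, closure = {C, D, E, F} → lossless.

Decomposition 2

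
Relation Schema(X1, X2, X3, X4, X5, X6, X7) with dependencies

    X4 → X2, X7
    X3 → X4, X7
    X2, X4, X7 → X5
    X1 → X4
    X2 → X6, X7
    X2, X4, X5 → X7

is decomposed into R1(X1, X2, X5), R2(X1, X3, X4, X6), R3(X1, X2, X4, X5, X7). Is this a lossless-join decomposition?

Chase test. Columns are X1, X2, X3, X4, X5, X6, X7; row i has aⱼ where attribute j ∈ Ri, else bᵢⱼ.
Initial tableau (one row per fragment):
  row 1: a1 a2 b13 b14 a5 b16 b17
  row 2: a1 b22 a3 a4 b25 a6 b27
  row 3: a1 a2 b33 a4 a5 b36 a7
Rows 2 and 3 agree on X4; apply X4→X2, X7 and equate their X2, X7 entries.
Rows 2 and 3 agree on X2, X4, X7; apply X2, X4, X7→X5 and equate their X5 entries.
Rows 1 and 2 agree on X1; apply X1→X4 and equate their X4 entries.
Rows 1 and 2 agree on X2; apply X2→X6, X7 and equate their X6, X7 entries.
Rows 1 and 3 agree on X2; apply X2→X6, X7 and equate their X6, X7 entries.
Row 2 is now all distinguished symbols — the join is lossless.

Yes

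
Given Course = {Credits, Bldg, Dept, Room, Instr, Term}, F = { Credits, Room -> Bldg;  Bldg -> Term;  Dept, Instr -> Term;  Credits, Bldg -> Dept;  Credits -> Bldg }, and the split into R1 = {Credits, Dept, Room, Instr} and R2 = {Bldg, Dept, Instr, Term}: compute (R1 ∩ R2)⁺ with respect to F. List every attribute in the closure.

Dept, Instr, Term

R1 ∩ R2 = {Dept, Instr}.
Dept, Instr → Term applies, adding Term
Closure: {Dept, Instr, Term}.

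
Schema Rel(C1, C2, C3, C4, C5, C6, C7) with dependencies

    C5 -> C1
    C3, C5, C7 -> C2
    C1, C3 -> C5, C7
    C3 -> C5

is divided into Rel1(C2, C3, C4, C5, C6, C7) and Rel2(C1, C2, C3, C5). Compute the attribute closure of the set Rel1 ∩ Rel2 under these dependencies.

Rel1 ∩ Rel2 = {C2, C3, C5}.
C5 → C1 applies, adding C1
C1, C3 → C5, C7 applies, adding C7
Closure: {C1, C2, C3, C5, C7}.

C1, C2, C3, C5, C7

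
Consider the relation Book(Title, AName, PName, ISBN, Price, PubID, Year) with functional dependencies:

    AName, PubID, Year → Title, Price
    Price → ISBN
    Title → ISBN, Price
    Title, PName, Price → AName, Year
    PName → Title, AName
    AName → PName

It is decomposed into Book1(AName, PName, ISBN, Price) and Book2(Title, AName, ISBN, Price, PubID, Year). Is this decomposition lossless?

Common attributes: Book1 ∩ Book2 = {AName, ISBN, Price}.
Closure of {AName, ISBN, Price}: AName → PName applies, adding PName; PName → Title, AName applies, adding Title; Title, PName, Price → AName, Year applies, adding Year. So (AName, ISBN, Price)⁺ = {Title, AName, PName, ISBN, Price, Year}.
This closure contains every attribute of Book1, so Book1 ∩ Book2 → Book1. The join is lossless.

Yes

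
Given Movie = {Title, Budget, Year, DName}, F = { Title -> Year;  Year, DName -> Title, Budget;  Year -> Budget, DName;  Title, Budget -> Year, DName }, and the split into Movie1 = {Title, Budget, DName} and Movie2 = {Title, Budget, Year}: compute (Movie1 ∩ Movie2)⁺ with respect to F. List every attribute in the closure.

Title, Budget, Year, DName

Movie1 ∩ Movie2 = {Title, Budget}.
Title → Year applies, adding Year
Year → Budget, DName applies, adding DName
Closure: {Title, Budget, Year, DName}.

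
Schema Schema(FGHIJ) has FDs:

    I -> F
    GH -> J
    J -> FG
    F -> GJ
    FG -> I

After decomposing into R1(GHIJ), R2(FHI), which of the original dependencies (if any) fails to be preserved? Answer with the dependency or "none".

I → F lies within R2.
GH → J lies within R1.
J → FG: restricted closure across fragments reaches FG.
F → GJ: restricted closure across fragments reaches GJ.
FG → I: restricted closure across fragments reaches I.
Every dependency is enforceable on the fragments, so the decomposition is dependency-preserving.

none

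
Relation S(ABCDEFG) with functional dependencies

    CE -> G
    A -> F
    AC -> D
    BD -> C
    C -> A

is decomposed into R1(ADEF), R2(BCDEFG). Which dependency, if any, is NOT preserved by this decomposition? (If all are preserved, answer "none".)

Check C → A: no single fragment contains all of {AC}, and the restricted closure of {C} across the fragments never reaches {A}.
CE → G is preserved.
A → F is preserved.
AC → D is preserved.
BD → C is preserved.

C -> A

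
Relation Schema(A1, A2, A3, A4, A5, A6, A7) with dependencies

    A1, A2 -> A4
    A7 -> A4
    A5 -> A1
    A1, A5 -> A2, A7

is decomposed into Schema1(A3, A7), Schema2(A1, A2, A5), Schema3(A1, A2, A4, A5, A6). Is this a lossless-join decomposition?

Chase test. Columns are A1, A2, A3, A4, A5, A6, A7; row i has aⱼ where attribute j ∈ Schemai, else bᵢⱼ.
Initial tableau (one row per fragment):
  row 1: b11 b12 a3 b14 b15 b16 a7
  row 2: a1 a2 b23 b24 a5 b26 b27
  row 3: a1 a2 b33 a4 a5 a6 b37
Rows 2 and 3 agree on A1, A2; apply A1, A2→A4 and equate their A4 entries.
Rows 2 and 3 agree on A1, A5; apply A1, A5→A2, A7 and equate their A2, A7 entries.
No row becomes fully distinguished — the join is lossy.

No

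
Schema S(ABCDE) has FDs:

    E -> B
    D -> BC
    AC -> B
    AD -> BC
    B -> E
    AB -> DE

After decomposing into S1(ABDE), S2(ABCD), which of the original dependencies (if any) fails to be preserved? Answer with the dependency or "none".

E → B lies within S1.
D → BC lies within S2.
AC → B lies within S2.
AD → BC lies within S2.
B → E lies within S1.
AB → DE lies within S1.
Every dependency is enforceable on the fragments, so the decomposition is dependency-preserving.

none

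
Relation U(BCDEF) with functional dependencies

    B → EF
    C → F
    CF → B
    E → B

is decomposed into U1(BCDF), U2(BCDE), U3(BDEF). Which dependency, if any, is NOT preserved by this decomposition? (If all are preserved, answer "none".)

B → EF lies within U3.
C → F lies within U1.
CF → B lies within U1.
E → B lies within U2.
Every dependency is enforceable on the fragments, so the decomposition is dependency-preserving.

none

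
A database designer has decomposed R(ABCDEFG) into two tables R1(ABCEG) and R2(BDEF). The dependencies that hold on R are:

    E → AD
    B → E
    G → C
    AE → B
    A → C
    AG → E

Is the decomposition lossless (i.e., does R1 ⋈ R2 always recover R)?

No

Common attributes: R1 ∩ R2 = {BE}.
Closure of {BE}: E → AD applies, adding AD; A → C applies, adding C. So (BE)⁺ = {ABCDE}.
The closure contains neither all of R1 = {ABCEG} nor all of R2 = {BDEF}, so the common attributes are not a superkey of either fragment. The join is lossy.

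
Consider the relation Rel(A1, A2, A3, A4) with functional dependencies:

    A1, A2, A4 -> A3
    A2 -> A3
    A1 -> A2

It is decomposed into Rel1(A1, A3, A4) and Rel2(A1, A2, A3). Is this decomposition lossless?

Yes

Common attributes: Rel1 ∩ Rel2 = {A1, A3}.
Closure of {A1, A3}: A1 → A2 applies, adding A2. So (A1, A3)⁺ = {A1, A2, A3}.
This closure contains every attribute of Rel2, so Rel1 ∩ Rel2 → Rel2. The join is lossless.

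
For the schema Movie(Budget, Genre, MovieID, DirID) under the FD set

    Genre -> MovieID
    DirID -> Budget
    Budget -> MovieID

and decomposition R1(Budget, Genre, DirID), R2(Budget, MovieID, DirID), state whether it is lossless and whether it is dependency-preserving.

lossless but not dependency-preserving

Lossless test: (Budget, DirID)⁺ = {Budget, MovieID, DirID}, which contains all of one fragment — lossless.
Dependency preservation: the restricted closure of {Genre} across the fragments never reaches {MovieID}, so Genre → MovieID cannot be enforced without a join — not preserved.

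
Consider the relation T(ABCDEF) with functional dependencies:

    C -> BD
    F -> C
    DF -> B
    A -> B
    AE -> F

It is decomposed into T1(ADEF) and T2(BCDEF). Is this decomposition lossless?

Yes

Common attributes: T1 ∩ T2 = {DEF}.
Closure of {DEF}: F → C applies, adding C; DF → B applies, adding B. So (DEF)⁺ = {BCDEF}.
This closure contains every attribute of T2, so T1 ∩ T2 → T2. The join is lossless.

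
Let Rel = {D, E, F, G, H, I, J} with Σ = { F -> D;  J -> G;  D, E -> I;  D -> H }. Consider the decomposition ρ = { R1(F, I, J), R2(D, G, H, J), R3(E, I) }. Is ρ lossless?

No

Chase test. Columns are D, E, F, G, H, I, J; row i has aⱼ where attribute j ∈ Ri, else bᵢⱼ.
Initial tableau (one row per fragment):
  row 1: b11 b12 a3 b14 b15 a6 a7
  row 2: a1 b22 b23 a4 a5 b26 a7
  row 3: b31 a2 b33 b34 b35 a6 b37
Rows 1 and 2 agree on J; apply J→G and equate their G entries.
No row becomes fully distinguished — the join is lossy.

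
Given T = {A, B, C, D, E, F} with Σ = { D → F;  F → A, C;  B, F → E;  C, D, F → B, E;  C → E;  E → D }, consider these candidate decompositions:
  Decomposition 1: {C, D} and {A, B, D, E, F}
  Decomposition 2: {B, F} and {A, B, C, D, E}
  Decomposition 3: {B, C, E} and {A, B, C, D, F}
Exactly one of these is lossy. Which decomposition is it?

Decomposition 2

Decomposition 1: common = {D}, closure = {A, B, C, D, E, F} → lossless.
Decomposition 2: common = {B}, closure = {B} → lossy.
Decomposition 3: common = {B, C}, closure = {A, B, C, D, E, F} → lossless.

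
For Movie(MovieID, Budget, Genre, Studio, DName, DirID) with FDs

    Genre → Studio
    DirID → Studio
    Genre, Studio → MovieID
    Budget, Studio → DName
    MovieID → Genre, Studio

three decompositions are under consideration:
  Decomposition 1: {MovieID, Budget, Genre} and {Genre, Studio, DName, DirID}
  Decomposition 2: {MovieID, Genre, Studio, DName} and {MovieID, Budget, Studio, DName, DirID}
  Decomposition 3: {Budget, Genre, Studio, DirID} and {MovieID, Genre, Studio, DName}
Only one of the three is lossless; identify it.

Decomposition 2

Decomposition 1: common = {Genre}, closure = {MovieID, Genre, Studio} → lossy.
Decomposition 2: common = {MovieID, Studio, DName}, closure = {MovieID, Genre, Studio, DName} → lossless.
Decomposition 3: common = {Genre, Studio}, closure = {MovieID, Genre, Studio} → lossy.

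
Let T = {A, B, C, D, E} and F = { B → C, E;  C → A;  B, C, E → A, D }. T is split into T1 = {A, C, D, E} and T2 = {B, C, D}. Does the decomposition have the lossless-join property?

No

Common attributes: T1 ∩ T2 = {C, D}.
Closure of {C, D}: C → A applies, adding A. So (C, D)⁺ = {A, C, D}.
The closure contains neither all of T1 = {A, C, D, E} nor all of T2 = {B, C, D}, so the common attributes are not a superkey of either fragment. The join is lossy.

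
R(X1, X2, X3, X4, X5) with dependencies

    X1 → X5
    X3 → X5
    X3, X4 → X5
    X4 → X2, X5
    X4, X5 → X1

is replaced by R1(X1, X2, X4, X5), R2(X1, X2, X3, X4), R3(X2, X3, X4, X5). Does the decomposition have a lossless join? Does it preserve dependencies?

lossless and dependency-preserving

Lossless test (chase): Rows 1 and 2 agree on X1; apply X1→X5 and equate their X5 entries. Rows 1 and 3 agree on X4, X5; apply X4, X5→X1 and equate their X1 entries. Row 2 is now all distinguished symbols — the join is lossless.
Dependency preservation: every FD's attributes lie within a single fragment, so each can be enforced locally — preserved.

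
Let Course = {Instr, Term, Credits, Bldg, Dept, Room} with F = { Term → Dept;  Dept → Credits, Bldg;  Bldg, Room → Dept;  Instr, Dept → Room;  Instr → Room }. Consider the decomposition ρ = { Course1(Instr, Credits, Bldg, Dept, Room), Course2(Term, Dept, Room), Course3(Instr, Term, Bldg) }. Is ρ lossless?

Chase test. Columns are Instr, Term, Credits, Bldg, Dept, Room; row i has aⱼ where attribute j ∈ Coursei, else bᵢⱼ.
Initial tableau (one row per fragment):
  row 1: a1 b12 a3 a4 a5 a6
  row 2: b21 a2 b23 b24 a5 a6
  row 3: a1 a2 b33 a4 b35 b36
Rows 2 and 3 agree on Term; apply Term→Dept and equate their Dept entries.
Rows 1 and 2 agree on Dept; apply Dept→Credits, Bldg and equate their Credits, Bldg entries.
Rows 1 and 3 agree on Dept; apply Dept→Credits, Bldg and equate their Credits, Bldg entries.
Rows 1 and 3 agree on Instr, Dept; apply Instr, Dept→Room and equate their Room entries.
Row 3 is now all distinguished symbols — the join is lossless.

Yes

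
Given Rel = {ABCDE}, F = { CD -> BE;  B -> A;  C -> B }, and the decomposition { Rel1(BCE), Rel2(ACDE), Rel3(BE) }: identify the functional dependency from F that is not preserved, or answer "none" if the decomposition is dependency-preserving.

Check B → A: no single fragment contains all of {AB}, and the restricted closure of {B} across the fragments never reaches {A}.
CD → BE is preserved.
C → B is preserved.

B -> A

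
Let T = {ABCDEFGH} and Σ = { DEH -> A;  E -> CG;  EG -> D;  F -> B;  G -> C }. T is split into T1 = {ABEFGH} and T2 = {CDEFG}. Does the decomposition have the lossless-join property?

Common attributes: T1 ∩ T2 = {EFG}.
Closure of {EFG}: E → CG applies, adding C; EG → D applies, adding D; F → B applies, adding B. So (EFG)⁺ = {BCDEFG}.
This closure contains every attribute of T2, so T1 ∩ T2 → T2. The join is lossless.

Yes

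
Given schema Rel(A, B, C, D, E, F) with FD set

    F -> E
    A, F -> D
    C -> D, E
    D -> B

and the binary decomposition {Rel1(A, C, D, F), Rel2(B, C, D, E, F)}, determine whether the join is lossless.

Yes

Common attributes: Rel1 ∩ Rel2 = {C, D, F}.
Closure of {C, D, F}: F → E applies, adding E; D → B applies, adding B. So (C, D, F)⁺ = {B, C, D, E, F}.
This closure contains every attribute of Rel2, so Rel1 ∩ Rel2 → Rel2. The join is lossless.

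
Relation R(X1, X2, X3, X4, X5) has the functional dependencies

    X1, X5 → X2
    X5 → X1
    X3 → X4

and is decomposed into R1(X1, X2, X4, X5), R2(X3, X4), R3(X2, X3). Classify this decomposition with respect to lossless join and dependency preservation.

Lossless test (chase): Rows 2 and 3 agree on X3; apply X3→X4 and equate their X4 entries. No row becomes fully distinguished — the join is lossy.
Dependency preservation: every FD's attributes lie within a single fragment, so each can be enforced locally — preserved.

lossy but dependency-preserving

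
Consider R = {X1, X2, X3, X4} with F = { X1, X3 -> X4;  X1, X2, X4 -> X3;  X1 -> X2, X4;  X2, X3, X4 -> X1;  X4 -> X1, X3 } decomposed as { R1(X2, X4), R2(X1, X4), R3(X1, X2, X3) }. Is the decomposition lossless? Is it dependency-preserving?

Lossless test (chase): Rows 2 and 3 agree on X1; apply X1→X2, X4 and equate their X2, X4 entries. Rows 1 and 2 agree on X4; apply X4→X1, X3 and equate their X1, X3 entries. Rows 1 and 3 agree on X4; apply X4→X1, X3 and equate their X1, X3 entries. Row 1 is now all distinguished symbols — the join is lossless.
Dependency preservation: X1, X3 → X4; X1, X2, X4 → X3; X1 → X2, X4; X2, X3, X4 → X1; X4 → X1, X3 are not contained in any single fragment, but the restricted closure of each left-hand side across the fragments still reaches the right-hand side; the remaining FDs each lie inside some fragment. All dependencies are preserved.

lossless and dependency-preserving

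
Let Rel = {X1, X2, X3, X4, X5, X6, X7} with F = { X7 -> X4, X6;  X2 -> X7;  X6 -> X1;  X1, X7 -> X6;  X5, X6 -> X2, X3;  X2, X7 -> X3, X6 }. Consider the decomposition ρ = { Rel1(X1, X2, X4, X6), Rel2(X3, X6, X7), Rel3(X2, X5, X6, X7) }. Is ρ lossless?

No

Chase test. Columns are X1, X2, X3, X4, X5, X6, X7; row i has aⱼ where attribute j ∈ Reli, else bᵢⱼ.
Initial tableau (one row per fragment):
  row 1: a1 a2 b13 a4 b15 a6 b17
  row 2: b21 b22 a3 b24 b25 a6 a7
  row 3: b31 a2 b33 b34 a5 a6 a7
Rows 2 and 3 agree on X7; apply X7→X4, X6 and equate their X4, X6 entries.
Rows 1 and 3 agree on X2; apply X2→X7 and equate their X7 entries.
Rows 1 and 2 agree on X6; apply X6→X1 and equate their X1 entries.
Rows 1 and 3 agree on X6; apply X6→X1 and equate their X1 entries.
Rows 1 and 3 agree on X2, X7; apply X2, X7→X3, X6 and equate their X3, X6 entries.
Rows 1 and 2 agree on X7; apply X7→X4, X6 and equate their X4, X6 entries.
No row becomes fully distinguished — the join is lossy.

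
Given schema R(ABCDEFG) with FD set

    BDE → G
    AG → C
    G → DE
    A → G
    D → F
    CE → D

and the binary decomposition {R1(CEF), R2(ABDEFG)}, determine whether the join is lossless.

Common attributes: R1 ∩ R2 = {EF}.
No dependency enlarges {EF}, so (EF)⁺ = {EF}.
The closure contains neither all of R1 = {CEF} nor all of R2 = {ABDEFG}, so the common attributes are not a superkey of either fragment. The join is lossy.

No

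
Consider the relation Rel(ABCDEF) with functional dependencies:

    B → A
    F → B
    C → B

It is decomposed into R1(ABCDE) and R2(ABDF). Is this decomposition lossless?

No

Common attributes: R1 ∩ R2 = {ABD}.
No dependency enlarges {ABD}, so (ABD)⁺ = {ABD}.
The closure contains neither all of R1 = {ABCDE} nor all of R2 = {ABDF}, so the common attributes are not a superkey of either fragment. The join is lossy.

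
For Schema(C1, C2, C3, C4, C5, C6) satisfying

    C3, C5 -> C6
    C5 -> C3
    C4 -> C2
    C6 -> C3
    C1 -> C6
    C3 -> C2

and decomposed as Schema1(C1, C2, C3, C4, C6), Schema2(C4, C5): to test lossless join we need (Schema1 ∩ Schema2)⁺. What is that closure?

Schema1 ∩ Schema2 = {C4}.
C4 → C2 applies, adding C2
Closure: {C2, C4}.

C2, C4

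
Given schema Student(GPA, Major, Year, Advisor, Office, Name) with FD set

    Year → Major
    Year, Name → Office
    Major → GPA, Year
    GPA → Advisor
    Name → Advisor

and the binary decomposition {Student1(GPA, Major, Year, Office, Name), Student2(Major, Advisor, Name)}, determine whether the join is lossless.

Yes

Common attributes: Student1 ∩ Student2 = {Major, Name}.
Closure of {Major, Name}: Major → GPA, Year applies, adding GPA, Year; GPA → Advisor applies, adding Advisor; Year, Name → Office applies, adding Office. So (Major, Name)⁺ = {GPA, Major, Year, Advisor, Office, Name}.
This closure contains every attribute of Student1, so Student1 ∩ Student2 → Student1. The join is lossless.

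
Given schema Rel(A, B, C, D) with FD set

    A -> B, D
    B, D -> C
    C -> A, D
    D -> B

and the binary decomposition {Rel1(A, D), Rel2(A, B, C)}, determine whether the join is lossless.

Common attributes: Rel1 ∩ Rel2 = {A}.
Closure of {A}: A → B, D applies, adding B, D; B, D → C applies, adding C. So (A)⁺ = {A, B, C, D}.
This closure contains every attribute of Rel1, so Rel1 ∩ Rel2 → Rel1. The join is lossless.

Yes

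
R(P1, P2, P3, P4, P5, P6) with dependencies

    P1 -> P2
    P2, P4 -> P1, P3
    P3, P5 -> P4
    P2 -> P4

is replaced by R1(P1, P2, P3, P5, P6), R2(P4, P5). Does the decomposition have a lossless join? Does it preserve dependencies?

lossy and not dependency-preserving

Lossless test: (P5)⁺ = {P5}, which is a superkey of neither fragment — lossy.
Dependency preservation: the restricted closure of {P3, P5} across the fragments never reaches {P4}, so P3, P5 → P4 cannot be enforced without a join — not preserved.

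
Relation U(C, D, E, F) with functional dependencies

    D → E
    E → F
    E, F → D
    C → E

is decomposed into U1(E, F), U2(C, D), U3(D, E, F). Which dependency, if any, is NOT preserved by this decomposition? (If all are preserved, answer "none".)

none

D → E lies within U3.
E → F lies within U1.
E, F → D lies within U3.
C → E: restricted closure across fragments reaches E.
Every dependency is enforceable on the fragments, so the decomposition is dependency-preserving.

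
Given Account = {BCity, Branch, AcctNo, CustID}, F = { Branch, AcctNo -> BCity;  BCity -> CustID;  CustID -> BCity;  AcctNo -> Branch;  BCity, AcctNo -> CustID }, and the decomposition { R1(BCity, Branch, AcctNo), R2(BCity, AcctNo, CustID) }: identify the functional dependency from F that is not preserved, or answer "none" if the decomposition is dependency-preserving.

none

Branch, AcctNo → BCity lies within R1.
BCity → CustID lies within R2.
CustID → BCity lies within R2.
AcctNo → Branch lies within R1.
BCity, AcctNo → CustID lies within R2.
Every dependency is enforceable on the fragments, so the decomposition is dependency-preserving.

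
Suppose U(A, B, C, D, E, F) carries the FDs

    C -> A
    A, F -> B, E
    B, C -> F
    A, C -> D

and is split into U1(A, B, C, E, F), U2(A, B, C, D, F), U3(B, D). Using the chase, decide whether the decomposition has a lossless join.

Chase test. Columns are A, B, C, D, E, F; row i has aⱼ where attribute j ∈ Ui, else bᵢⱼ.
Initial tableau (one row per fragment):
  row 1: a1 a2 a3 b14 a5 a6
  row 2: a1 a2 a3 a4 b25 a6
  row 3: b31 a2 b33 a4 b35 b36
Rows 1 and 2 agree on A, F; apply A, F→B, E and equate their B, E entries.
Rows 1 and 2 agree on A, C; apply A, C→D and equate their D entries.
Row 1 is now all distinguished symbols — the join is lossless.

Yes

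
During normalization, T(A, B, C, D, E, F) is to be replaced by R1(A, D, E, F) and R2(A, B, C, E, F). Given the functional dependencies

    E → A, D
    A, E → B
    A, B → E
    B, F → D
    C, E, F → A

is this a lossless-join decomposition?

Common attributes: R1 ∩ R2 = {A, E, F}.
Closure of {A, E, F}: E → A, D applies, adding D; A, E → B applies, adding B. So (A, E, F)⁺ = {A, B, D, E, F}.
This closure contains every attribute of R1, so R1 ∩ R2 → R1. The join is lossless.

Yes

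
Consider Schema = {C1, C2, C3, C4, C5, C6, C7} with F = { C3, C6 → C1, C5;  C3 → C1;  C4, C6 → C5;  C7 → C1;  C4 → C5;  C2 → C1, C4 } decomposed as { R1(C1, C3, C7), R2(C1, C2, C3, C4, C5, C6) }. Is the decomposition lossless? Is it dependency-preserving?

Lossless test: (C1, C3)⁺ = {C1, C3}, which is a superkey of neither fragment — lossy.
Dependency preservation: every FD's attributes lie within a single fragment, so each can be enforced locally — preserved.

lossy but dependency-preserving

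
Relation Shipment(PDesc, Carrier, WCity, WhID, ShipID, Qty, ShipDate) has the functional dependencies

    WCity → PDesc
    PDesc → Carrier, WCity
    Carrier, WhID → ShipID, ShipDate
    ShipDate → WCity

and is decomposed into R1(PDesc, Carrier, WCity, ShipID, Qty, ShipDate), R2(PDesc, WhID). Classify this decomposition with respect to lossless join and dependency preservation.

Lossless test: (PDesc)⁺ = {PDesc, Carrier, WCity}, which is a superkey of neither fragment — lossy.
Dependency preservation: the restricted closure of {Carrier, WhID} across the fragments never reaches {ShipID, ShipDate}, so Carrier, WhID → ShipID, ShipDate cannot be enforced without a join — not preserved.

lossy and not dependency-preserving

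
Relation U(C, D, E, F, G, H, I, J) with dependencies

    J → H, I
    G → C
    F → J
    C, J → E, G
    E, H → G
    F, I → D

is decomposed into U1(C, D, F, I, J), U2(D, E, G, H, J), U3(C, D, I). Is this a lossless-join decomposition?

No

Chase test. Columns are C, D, E, F, G, H, I, J; row i has aⱼ where attribute j ∈ Ui, else bᵢⱼ.
Initial tableau (one row per fragment):
  row 1: a1 a2 b13 a4 b15 b16 a7 a8
  row 2: b21 a2 a3 b24 a5 a6 b27 a8
  row 3: a1 a2 b33 b34 b35 b36 a7 b38
Rows 1 and 2 agree on J; apply J→H, I and equate their H, I entries.
No row becomes fully distinguished — the join is lossy.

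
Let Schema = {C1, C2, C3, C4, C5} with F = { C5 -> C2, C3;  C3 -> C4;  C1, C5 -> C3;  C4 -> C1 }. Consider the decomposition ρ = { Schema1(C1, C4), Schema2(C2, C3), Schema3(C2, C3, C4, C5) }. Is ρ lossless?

Yes

Chase test. Columns are C1, C2, C3, C4, C5; row i has aⱼ where attribute j ∈ Schemai, else bᵢⱼ.
Initial tableau (one row per fragment):
  row 1: a1 b12 b13 a4 b15
  row 2: b21 a2 a3 b24 b25
  row 3: b31 a2 a3 a4 a5
Rows 2 and 3 agree on C3; apply C3→C4 and equate their C4 entries.
Rows 1 and 2 agree on C4; apply C4→C1 and equate their C1 entries.
Rows 1 and 3 agree on C4; apply C4→C1 and equate their C1 entries.
Row 3 is now all distinguished symbols — the join is lossless.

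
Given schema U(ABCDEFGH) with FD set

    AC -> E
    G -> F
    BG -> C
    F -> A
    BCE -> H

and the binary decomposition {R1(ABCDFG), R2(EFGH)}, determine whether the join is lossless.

No

Common attributes: R1 ∩ R2 = {FG}.
Closure of {FG}: F → A applies, adding A. So (FG)⁺ = {AFG}.
The closure contains neither all of R1 = {ABCDFG} nor all of R2 = {EFGH}, so the common attributes are not a superkey of either fragment. The join is lossy.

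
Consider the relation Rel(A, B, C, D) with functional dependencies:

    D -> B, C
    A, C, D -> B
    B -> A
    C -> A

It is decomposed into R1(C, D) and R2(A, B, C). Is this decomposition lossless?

No

Common attributes: R1 ∩ R2 = {C}.
Closure of {C}: C → A applies, adding A. So (C)⁺ = {A, C}.
The closure contains neither all of R1 = {C, D} nor all of R2 = {A, B, C}, so the common attributes are not a superkey of either fragment. The join is lossy.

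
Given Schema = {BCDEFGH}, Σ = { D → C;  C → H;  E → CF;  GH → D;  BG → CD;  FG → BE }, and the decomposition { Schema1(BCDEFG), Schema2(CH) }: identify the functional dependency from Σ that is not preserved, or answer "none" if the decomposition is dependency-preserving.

GH → D

Check GH → D: no single fragment contains all of {DGH}, and the restricted closure of {GH} across the fragments never reaches {D}.
D → C is preserved.
C → H is preserved.
E → CF is preserved.
BG → CD is preserved.
FG → BE is preserved.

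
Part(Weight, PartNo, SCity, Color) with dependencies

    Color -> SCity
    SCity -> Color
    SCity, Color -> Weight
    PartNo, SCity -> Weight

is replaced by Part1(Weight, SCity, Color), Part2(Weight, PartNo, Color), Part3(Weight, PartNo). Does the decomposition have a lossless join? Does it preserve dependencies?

Lossless test (chase): Rows 1 and 2 agree on Color; apply Color→SCity and equate their SCity entries. Row 2 is now all distinguished symbols — the join is lossless.
Dependency preservation: PartNo, SCity → Weight is not contained in any single fragment, but the restricted closure of its left-hand side across the fragments still reaches the right-hand side; the remaining FDs each lie inside some fragment. All dependencies are preserved.

lossless and dependency-preserving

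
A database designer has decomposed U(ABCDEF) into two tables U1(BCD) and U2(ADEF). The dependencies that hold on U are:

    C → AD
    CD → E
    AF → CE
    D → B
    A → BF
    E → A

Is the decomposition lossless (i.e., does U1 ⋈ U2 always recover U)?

No

Common attributes: U1 ∩ U2 = {D}.
Closure of {D}: D → B applies, adding B. So (D)⁺ = {BD}.
The closure contains neither all of U1 = {BCD} nor all of U2 = {ADEF}, so the common attributes are not a superkey of either fragment. The join is lossy.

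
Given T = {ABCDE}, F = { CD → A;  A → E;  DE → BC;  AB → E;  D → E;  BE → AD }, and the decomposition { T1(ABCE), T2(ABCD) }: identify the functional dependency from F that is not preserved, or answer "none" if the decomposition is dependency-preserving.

none

CD → A lies within T2.
A → E lies within T1.
DE → BC: restricted closure across fragments reaches BC.
AB → E lies within T1.
D → E: restricted closure across fragments reaches E.
BE → AD: restricted closure across fragments reaches AD.
Every dependency is enforceable on the fragments, so the decomposition is dependency-preserving.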